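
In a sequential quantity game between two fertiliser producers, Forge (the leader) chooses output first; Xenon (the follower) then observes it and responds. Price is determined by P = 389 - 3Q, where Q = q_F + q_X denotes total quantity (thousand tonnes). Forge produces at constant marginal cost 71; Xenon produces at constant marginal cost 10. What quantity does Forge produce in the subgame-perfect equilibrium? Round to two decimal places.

Solve by backward induction. Given q_F, the follower Xenon maximises π_X = (389 - 3q_F - 3q_X)q_X - 10q_X.
Setting the follower's marginal profit to zero, 379 - 3q_F - 6q_X = 0, i.e. q_X = (379 - 3q_F)/6.
The leader anticipates this reaction. Substituting into P = 389 - 3Q gives P = 399/2 - (3/2)q_F, so π_F = (399/2 - (3/2)q_F)q_F - 71q_F.
Maximising: ∂π_F/∂q_F = 257/2 - 3q_F = 0, giving q_F = 257/6.
Then q_X = (379 - 3·(257/6))/6 = 167/4.

42.83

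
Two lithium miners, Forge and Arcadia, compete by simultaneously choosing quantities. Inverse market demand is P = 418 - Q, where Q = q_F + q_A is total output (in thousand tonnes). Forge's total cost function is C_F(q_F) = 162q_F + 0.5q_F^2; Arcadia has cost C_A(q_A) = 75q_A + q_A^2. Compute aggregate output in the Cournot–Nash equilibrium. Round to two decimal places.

132.18

Forge's profit: π_F = (418 - Q)q_F - (162q_F + (1/2)q_F²). Setting ∂π_F/∂q_F = 0: 256 - 3q_F - (q_A) = 0.
Arcadia's first-order condition: 343 - 4q_A - (q_F) = 0.
Best responses: q_F = (256 - q_A)/3, q_A = (343 - q_F)/4.
Substituting one into the other gives q_F = 681/11 and q_A = 773/11.
Total output Q = 681/11 + 773/11 = 1454/11.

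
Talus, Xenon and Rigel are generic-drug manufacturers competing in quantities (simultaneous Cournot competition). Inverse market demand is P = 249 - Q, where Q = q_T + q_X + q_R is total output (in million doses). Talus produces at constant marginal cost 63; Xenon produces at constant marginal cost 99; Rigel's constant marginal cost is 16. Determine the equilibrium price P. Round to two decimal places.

106.75

Talus's profit: π_T = (249 - Q)q_T - (63q_T). Setting ∂π_T/∂q_T = 0: 186 - 2q_T - (q_X + q_R) = 0.
Xenon's profit: π_X = (249 - Q)q_X - (99q_X). Setting ∂π_X/∂q_X = 0: 150 - 2q_X - (q_T + q_R) = 0.
Rigel's profit: π_R = (249 - Q)q_R - (16q_R). Setting ∂π_R/∂q_R = 0: 233 - 2q_R - (q_T + q_X) = 0.
Summing all 3 equations gives 569 − 4Q = 0, hence Q = 569/4.
Back-substituting: q_T = (186 − 569/4) = 175/4, q_X = (150 − 569/4) = 31/4, q_R = (233 − 569/4) = 363/4.
Total output Q = 569/4, so price P = 249 - 569/4 = 427/4.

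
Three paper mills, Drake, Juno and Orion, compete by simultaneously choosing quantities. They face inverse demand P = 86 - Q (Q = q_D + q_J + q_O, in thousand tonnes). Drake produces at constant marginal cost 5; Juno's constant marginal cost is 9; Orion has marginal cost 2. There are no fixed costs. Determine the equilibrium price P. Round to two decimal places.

Drake's profit: π_D = (86 - Q)q_D - (5q_D). Setting ∂π_D/∂q_D = 0: 81 - 2q_D - (q_J + q_O) = 0.
Juno's profit: π_J = (86 - Q)q_J - (9q_J). Setting ∂π_J/∂q_J = 0: 77 - 2q_J - (q_D + q_O) = 0.
Orion's first-order condition: 84 - 2q_O - (q_D + q_J) = 0.
Adding the 3 conditions: 242 − 2Q − 2Q = 0, i.e. Q = 121/2.
Back-substituting: q_D = (81 − 121/2) = 41/2, q_J = (77 − 121/2) = 33/2, q_O = (84 − 121/2) = 47/2.
Total output Q = 121/2, so price P = 86 - 121/2 = 51/2.

25.50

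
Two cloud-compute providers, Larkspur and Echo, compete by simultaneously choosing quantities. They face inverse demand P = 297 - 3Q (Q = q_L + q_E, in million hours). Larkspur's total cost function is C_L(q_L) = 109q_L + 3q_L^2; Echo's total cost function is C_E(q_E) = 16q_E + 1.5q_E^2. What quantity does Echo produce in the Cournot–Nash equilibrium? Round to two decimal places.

28.36

Larkspur's profit: π_L = (297 - 3Q)q_L - (109q_L + 3q_L²). Setting ∂π_L/∂q_L = 0: 188 - 12q_L - 3(q_E) = 0.
Echo's first-order condition: 281 - 9q_E - 3(q_L) = 0.
So q_L = (188 - 3q_E)/12 and q_E = (281 - 3q_L)/9.
Substituting one into the other gives q_L = 283/33 and q_E = 312/11.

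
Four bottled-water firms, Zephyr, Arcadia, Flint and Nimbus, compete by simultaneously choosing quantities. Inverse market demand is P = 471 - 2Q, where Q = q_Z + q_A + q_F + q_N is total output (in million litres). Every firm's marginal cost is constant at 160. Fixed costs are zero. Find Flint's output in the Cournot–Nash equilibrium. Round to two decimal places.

A representative firm's profit is π_i = q_i(471 - 2Q) - 160q_i.
Setting ∂π_i/∂q_i = 0 with rivals' quantities fixed: 311 - 4q_i - 2·Σ_{j≠i} q_j = 0.
With identical firms every q_j equals q_i, so Σ_{j≠i} q_j = 3q_i and 311 = 10q_i, giving q_i = 311/10.

31.10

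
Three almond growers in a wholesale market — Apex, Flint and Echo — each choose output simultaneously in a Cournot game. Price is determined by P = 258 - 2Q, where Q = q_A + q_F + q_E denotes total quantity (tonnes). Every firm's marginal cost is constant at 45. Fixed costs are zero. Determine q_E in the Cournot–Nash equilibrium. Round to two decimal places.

26.63

A representative firm's profit is π_i = q_i(258 - 2Q) - 45q_i.
First-order condition (treating rivals' output as given): 213 - 4q_i - 2·Σ_{j≠i} q_j = 0.
With identical firms every q_j equals q_i, so Σ_{j≠i} q_j = 2q_i and 213 = 8q_i, giving q_i = 213/8.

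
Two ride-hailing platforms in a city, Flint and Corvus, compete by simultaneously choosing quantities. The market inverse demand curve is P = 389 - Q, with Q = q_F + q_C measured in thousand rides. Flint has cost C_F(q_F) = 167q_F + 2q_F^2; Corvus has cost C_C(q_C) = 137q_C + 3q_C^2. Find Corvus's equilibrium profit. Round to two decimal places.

Flint's profit: π_F = (389 - Q)q_F - (167q_F + 2q_F²). Setting ∂π_F/∂q_F = 0: 222 - 6q_F - (q_C) = 0.
Corvus's first-order condition: 252 - 8q_C - (q_F) = 0.
So q_F = (222 - q_C)/6 and q_C = (252 - q_F)/8.
Substituting one into the other gives q_F = 1524/47 and q_C = 1290/47.
Price P = 389 - 59.8723 = 329.1277.
Corvus's profit: 329.1277·(1290/47) - 137·(1290/47) - 3(1290/47)² = 3013.3092.

3013.31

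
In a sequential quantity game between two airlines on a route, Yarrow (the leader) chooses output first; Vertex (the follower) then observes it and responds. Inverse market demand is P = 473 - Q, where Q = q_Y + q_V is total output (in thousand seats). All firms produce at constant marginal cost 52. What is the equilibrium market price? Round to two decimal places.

157.25

The follower Vertex best-responds to any q_Y: π_V = (473 - Q)q_V - 52q_V.
Follower FOC: 421 - q_Y - 2q_V = 0, so q_V(q_Y) = (421 - q_Y)/2.
Yarrow substitutes q_V(q_Y) into its own profit: π_Y = q_Y(473 - q_Y - (421 - q_Y)/2) - 52q_Y = (525/2 - (1/2)q_Y)q_Y - 52q_Y.
Leader FOC: 421/2 - q_Y = 0, so q_Y = 421/2.
Then q_V = (421 - 421/2)/2 = 421/4.
Total output Q = 1263/4, so price P = 473 - 1263/4 = 629/4.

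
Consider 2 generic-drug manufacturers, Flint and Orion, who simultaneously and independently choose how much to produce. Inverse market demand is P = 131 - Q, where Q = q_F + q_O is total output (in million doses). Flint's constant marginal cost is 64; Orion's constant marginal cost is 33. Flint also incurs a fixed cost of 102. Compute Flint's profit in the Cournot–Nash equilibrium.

42

Flint's profit: π_F = (131 - Q)q_F - (64q_F). Setting ∂π_F/∂q_F = 0: 67 - 2q_F - (q_O) = 0.
Orion's profit: π_O = (131 - Q)q_O - (33q_O). Setting ∂π_O/∂q_O = 0: 98 - 2q_O - (q_F) = 0.
Best responses: q_F = (67 - q_O)/2, q_O = (98 - q_F)/2.
Substituting one into the other gives q_F = 12 and q_O = 43.
Price P = 131 - 55 = 76.
Flint's profit: (76 - 64)·12 - 102 = 42.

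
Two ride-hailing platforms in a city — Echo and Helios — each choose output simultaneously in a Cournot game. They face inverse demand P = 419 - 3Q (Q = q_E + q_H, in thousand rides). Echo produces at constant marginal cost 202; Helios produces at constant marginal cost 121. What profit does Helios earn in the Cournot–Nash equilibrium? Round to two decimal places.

5320.04

Echo's profit: π_E = (419 - 3Q)q_E - (202q_E). Setting ∂π_E/∂q_E = 0: 217 - 6q_E - 3(q_H) = 0.
Helios's first-order condition: 298 - 6q_H - 3(q_E) = 0.
Best responses: q_E = (217 - 3q_H)/6, q_H = (298 - 3q_E)/6.
Substituting one into the other gives q_E = 136/9 and q_H = 379/9.
Price P = 419 - 3·(515/9) = 742/3.
Helios's profit: (742/3 - 121)·(379/9) = 5320.0370.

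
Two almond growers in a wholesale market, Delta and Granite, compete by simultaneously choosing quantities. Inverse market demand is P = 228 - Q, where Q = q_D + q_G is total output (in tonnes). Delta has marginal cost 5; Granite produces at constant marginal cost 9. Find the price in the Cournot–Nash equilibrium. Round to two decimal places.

Delta's profit: π_D = (228 - Q)q_D - (5q_D). Setting ∂π_D/∂q_D = 0: 223 - 2q_D - (q_G) = 0.
Granite's profit: π_G = (228 - Q)q_G - (9q_G). Setting ∂π_G/∂q_G = 0: 219 - 2q_G - (q_D) = 0.
Rearranging gives the reaction functions q_D = (223 - q_G)/2 and q_G = (219 - q_D)/2.
Substituting one into the other gives q_D = 227/3 and q_G = 215/3.
Total output Q = 442/3, so price P = 228 - 442/3 = 242/3.

80.67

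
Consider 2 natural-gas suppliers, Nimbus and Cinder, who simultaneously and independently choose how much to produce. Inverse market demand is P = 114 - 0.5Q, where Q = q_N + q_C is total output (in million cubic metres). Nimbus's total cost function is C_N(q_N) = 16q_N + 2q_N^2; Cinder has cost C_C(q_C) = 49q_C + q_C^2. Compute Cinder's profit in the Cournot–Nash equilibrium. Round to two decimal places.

525.20

Nimbus's profit: π_N = (114 - 0.5Q)q_N - (16q_N + 2q_N²). Setting ∂π_N/∂q_N = 0: 98 - 5q_N - (1/2)(q_C) = 0.
Cinder's first-order condition: 65 - 3q_C - (1/2)(q_N) = 0.
Best responses: q_N = (98 - (1/2)q_C)/5, q_C = (65 - (1/2)q_N)/3.
Solving the pair: q_N = 1046/59, q_C = 1104/59.
Price P = 114 - (1/2)·36.4407 = 95.7797.
Cinder's profit: 95.7797·(1104/59) - 49·(1104/59) - (1104/59)² = 525.2008.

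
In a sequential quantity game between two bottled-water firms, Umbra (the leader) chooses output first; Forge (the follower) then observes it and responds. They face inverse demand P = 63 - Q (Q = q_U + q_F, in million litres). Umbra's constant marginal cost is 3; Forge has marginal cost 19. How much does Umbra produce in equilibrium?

The follower Forge best-responds to any q_U: π_F = (63 - Q)q_F - 19q_F.
Setting the follower's marginal profit to zero, 44 - q_U - 2q_F = 0, i.e. q_F = (44 - q_U)/2.
The leader anticipates this reaction. Substituting into P = 63 - Q gives P = 41 - (1/2)q_U, so π_U = (41 - (1/2)q_U)q_U - 3q_U.
Maximising: ∂π_U/∂q_U = 38 - q_U = 0, giving q_U = 38.
Then q_F = (44 - 38)/2 = 3.

38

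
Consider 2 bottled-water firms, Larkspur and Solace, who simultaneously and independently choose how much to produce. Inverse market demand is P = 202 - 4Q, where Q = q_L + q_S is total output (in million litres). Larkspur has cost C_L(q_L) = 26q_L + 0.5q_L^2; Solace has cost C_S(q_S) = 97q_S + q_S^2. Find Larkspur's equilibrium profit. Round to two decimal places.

1475.57

Larkspur's profit: π_L = (202 - 4Q)q_L - (26q_L + (1/2)q_L²). Setting ∂π_L/∂q_L = 0: 176 - 9q_L - 4(q_S) = 0.
Solace's profit: π_S = (202 - 4Q)q_S - (97q_S + q_S²). Setting ∂π_S/∂q_S = 0: 105 - 10q_S - 4(q_L) = 0.
Best responses: q_L = (176 - 4q_S)/9, q_S = (105 - 4q_L)/10.
Substituting one into the other gives q_L = 670/37 and q_S = 241/74.
Price P = 202 - 4·(1581/74) = 116.5405.
Larkspur's profit: 116.5405·(670/37) - 26·(670/37) - (1/2)(670/37)² = 1475.5661.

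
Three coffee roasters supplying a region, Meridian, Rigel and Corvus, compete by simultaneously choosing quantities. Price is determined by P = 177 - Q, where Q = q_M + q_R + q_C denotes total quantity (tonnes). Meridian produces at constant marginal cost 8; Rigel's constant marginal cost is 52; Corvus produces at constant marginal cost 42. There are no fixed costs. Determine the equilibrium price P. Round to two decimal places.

69.75

Meridian's profit: π_M = (177 - Q)q_M - (8q_M). Setting ∂π_M/∂q_M = 0: 169 - 2q_M - (q_R + q_C) = 0.
Rigel's profit: π_R = (177 - Q)q_R - (52q_R). Setting ∂π_R/∂q_R = 0: 125 - 2q_R - (q_M + q_C) = 0.
Corvus's first-order condition: 135 - 2q_C - (q_M + q_R) = 0.
Summing all 3 equations gives 429 − 4Q = 0, hence Q = 429/4.
Back-substituting: q_M = (169 − 429/4) = 247/4, q_R = (125 − 429/4) = 71/4, q_C = (135 − 429/4) = 111/4.
Total output Q = 429/4, so price P = 177 - 429/4 = 279/4.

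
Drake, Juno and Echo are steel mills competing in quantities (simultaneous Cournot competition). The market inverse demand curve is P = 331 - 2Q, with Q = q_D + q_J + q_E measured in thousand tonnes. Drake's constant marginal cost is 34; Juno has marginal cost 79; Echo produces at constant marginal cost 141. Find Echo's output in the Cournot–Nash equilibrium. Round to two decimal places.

2.63

Drake's profit: π_D = (331 - 2Q)q_D - (34q_D). Setting ∂π_D/∂q_D = 0: 297 - 4q_D - 2(q_J + q_E) = 0.
Juno's first-order condition: 252 - 4q_J - 2(q_D + q_E) = 0.
Echo's profit: π_E = (331 - 2Q)q_E - (141q_E). Setting ∂π_E/∂q_E = 0: 190 - 4q_E - 2(q_D + q_J) = 0.
Adding the 3 conditions: 739 − 4Q − 4Q = 0, i.e. Q = 739/8.
Back-substituting: q_D = (297 − 739/4)/2 = 449/8, q_J = (252 − 739/4)/2 = 269/8, q_E = (190 − 739/4)/2 = 21/8.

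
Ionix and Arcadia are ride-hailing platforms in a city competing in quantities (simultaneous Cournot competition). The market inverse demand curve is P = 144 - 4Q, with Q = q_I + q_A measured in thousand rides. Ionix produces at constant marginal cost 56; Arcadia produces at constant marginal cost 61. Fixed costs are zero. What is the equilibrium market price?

Ionix's profit: π_I = (144 - 4Q)q_I - (56q_I). Setting ∂π_I/∂q_I = 0: 88 - 8q_I - 4(q_A) = 0.
Arcadia's first-order condition: 83 - 8q_A - 4(q_I) = 0.
Best responses: q_I = (88 - 4q_A)/8, q_A = (83 - 4q_I)/8.
Substituting one into the other gives q_I = 31/4 and q_A = 13/2.
Total output Q = 57/4, so price P = 144 - 4·(57/4) = 87.

87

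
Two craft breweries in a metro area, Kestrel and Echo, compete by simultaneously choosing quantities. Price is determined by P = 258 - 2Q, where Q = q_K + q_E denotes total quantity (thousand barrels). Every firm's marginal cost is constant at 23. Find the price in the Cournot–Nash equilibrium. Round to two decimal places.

A representative firm's profit is π_i = q_i(258 - 2Q) - 23q_i.
First-order condition (treating rivals' output as given): 235 - 4q_i - 2q_j = 0.
By symmetry each firm produces the same amount; substituting q_j = q_i yields q_i = 235/6.
Total output Q = 235/3, so price P = 258 - 2·(235/3) = 304/3.

101.33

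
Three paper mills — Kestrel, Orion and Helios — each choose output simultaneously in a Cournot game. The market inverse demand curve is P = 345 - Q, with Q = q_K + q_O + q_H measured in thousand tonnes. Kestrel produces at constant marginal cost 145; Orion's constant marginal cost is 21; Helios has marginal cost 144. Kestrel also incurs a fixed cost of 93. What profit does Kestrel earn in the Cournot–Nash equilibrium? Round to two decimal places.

Kestrel's profit: π_K = (345 - Q)q_K - (145q_K). Setting ∂π_K/∂q_K = 0: 200 - 2q_K - (q_O + q_H) = 0.
Orion's profit: π_O = (345 - Q)q_O - (21q_O). Setting ∂π_O/∂q_O = 0: 324 - 2q_O - (q_K + q_H) = 0.
Helios's profit: π_H = (345 - Q)q_H - (144q_H). Setting ∂π_H/∂q_H = 0: 201 - 2q_H - (q_K + q_O) = 0.
Summing all 3 equations gives 725 − 4Q = 0, hence Q = 725/4.
Back-substituting: q_K = (200 − 725/4) = 75/4, q_O = (324 − 725/4) = 571/4, q_H = (201 − 725/4) = 79/4.
Price P = 345 - 725/4 = 655/4.
Kestrel's profit: (655/4 - 145)·(75/4) - 93 = 258.5625.

258.56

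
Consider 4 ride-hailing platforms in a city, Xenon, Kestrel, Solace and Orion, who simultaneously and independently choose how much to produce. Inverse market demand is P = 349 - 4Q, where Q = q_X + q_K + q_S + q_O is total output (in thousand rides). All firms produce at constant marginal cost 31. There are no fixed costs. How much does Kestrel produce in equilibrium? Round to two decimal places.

Each firm earns π_i = (349 - 4Q)q_i - 31q_i.
First-order condition (treating rivals' output as given): 318 - 8q_i - 4·Σ_{j≠i} q_j = 0.
With identical firms every q_j equals q_i, so Σ_{j≠i} q_j = 3q_i and 318 = 20q_i, giving q_i = 159/10.

15.90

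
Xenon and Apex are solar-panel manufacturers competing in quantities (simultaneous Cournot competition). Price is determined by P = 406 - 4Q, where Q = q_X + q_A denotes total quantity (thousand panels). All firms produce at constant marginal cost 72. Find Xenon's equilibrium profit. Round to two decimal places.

3098.78

A representative firm's profit is π_i = q_i(406 - 4Q) - 72q_i.
First-order condition (treating rivals' output as given): 334 - 8q_i - 4q_j = 0.
By symmetry each firm produces the same amount; substituting q_j = q_i yields q_i = 334/12 = 167/6.
Price P = 406 - 4·(167/3) = 550/3.
Xenon's profit: (550/3 - 72)·(167/6) = 3098.7778.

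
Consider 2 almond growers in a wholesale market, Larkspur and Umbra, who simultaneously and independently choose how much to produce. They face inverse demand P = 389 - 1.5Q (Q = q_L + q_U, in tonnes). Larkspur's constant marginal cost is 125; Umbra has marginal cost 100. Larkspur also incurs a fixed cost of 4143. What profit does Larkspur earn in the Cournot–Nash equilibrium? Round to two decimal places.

Larkspur's profit: π_L = (389 - 1.5Q)q_L - (125q_L). Setting ∂π_L/∂q_L = 0: 264 - 3q_L - (3/2)(q_U) = 0.
Umbra's profit: π_U = (389 - 1.5Q)q_U - (100q_U). Setting ∂π_U/∂q_U = 0: 289 - 3q_U - (3/2)(q_L) = 0.
So q_L = (264 - (3/2)q_U)/3 and q_U = (289 - (3/2)q_L)/3.
Substituting one into the other gives q_L = 478/9 and q_U = 628/9.
Price P = 389 - (3/2)·(1106/9) = 614/3.
Larkspur's profit: (614/3 - 125)·(478/9) - 4143 = 88.1852.

88.19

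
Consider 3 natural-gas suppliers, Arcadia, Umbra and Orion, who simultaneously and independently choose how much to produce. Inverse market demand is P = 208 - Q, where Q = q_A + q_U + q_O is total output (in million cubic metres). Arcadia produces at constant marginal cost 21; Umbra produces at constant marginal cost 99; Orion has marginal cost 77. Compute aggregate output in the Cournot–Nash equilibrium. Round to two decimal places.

106.75

Arcadia's profit: π_A = (208 - Q)q_A - (21q_A). Setting ∂π_A/∂q_A = 0: 187 - 2q_A - (q_U + q_O) = 0.
Umbra's profit: π_U = (208 - Q)q_U - (99q_U). Setting ∂π_U/∂q_U = 0: 109 - 2q_U - (q_A + q_O) = 0.
Orion's first-order condition: 131 - 2q_O - (q_A + q_U) = 0.
Adding the 3 first-order conditions: 427 − 4Q = 0, so Q = 427/4.
Back-substituting: q_A = (187 − 427/4) = 321/4, q_U = (109 − 427/4) = 9/4, q_O = (131 − 427/4) = 97/4.
Total output Q = 321/4 + 9/4 + 97/4 = 427/4.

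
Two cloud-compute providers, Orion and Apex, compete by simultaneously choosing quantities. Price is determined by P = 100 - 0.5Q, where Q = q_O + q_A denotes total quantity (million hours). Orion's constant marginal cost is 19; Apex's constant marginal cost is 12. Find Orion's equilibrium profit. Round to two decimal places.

Orion's profit: π_O = (100 - 0.5Q)q_O - (19q_O). Setting ∂π_O/∂q_O = 0: 81 - q_O - (1/2)(q_A) = 0.
Apex's profit: π_A = (100 - 0.5Q)q_A - (12q_A). Setting ∂π_A/∂q_A = 0: 88 - q_A - (1/2)(q_O) = 0.
Best responses: q_O = (81 - (1/2)q_A), q_A = (88 - (1/2)q_O).
Substituting one into the other gives q_O = 148/3 and q_A = 190/3.
Price P = 100 - (1/2)·(338/3) = 131/3.
Orion's profit: (131/3 - 19)·(148/3) = 1216.8889.

1216.89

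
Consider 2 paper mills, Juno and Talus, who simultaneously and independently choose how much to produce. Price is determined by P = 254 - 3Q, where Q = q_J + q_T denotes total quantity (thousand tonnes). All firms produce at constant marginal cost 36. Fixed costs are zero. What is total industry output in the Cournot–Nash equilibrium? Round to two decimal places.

48.44

A representative firm's profit is π_i = q_i(254 - 3Q) - 36q_i.
Setting ∂π_i/∂q_i = 0 with rivals' quantities fixed: 218 - 6q_i - 3q_j = 0.
With identical firms every q_j equals q_i, so q_j = q_i and 218 = 9q_i, giving q_i = 218/9.
Total output Q = 218/9 + 218/9 = 436/9.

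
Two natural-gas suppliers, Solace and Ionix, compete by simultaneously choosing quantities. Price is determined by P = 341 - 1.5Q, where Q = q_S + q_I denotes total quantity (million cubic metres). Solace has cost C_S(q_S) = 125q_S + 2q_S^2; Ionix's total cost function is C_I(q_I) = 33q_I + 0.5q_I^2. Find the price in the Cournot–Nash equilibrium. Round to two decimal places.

210.86

Solace's profit: π_S = (341 - 1.5Q)q_S - (125q_S + 2q_S²). Setting ∂π_S/∂q_S = 0: 216 - 7q_S - (3/2)(q_I) = 0.
Ionix's profit: π_I = (341 - 1.5Q)q_I - (33q_I + (1/2)q_I²). Setting ∂π_I/∂q_I = 0: 308 - 4q_I - (3/2)(q_S) = 0.
Rearranging gives the reaction functions q_S = (216 - (3/2)q_I)/7 and q_I = (308 - (3/2)q_S)/4.
Substituting one into the other gives q_S = 1608/103 and q_I = 71.1456.
Total output Q = 86.7573, so price P = 341 - (3/2)·86.7573 = 210.8641.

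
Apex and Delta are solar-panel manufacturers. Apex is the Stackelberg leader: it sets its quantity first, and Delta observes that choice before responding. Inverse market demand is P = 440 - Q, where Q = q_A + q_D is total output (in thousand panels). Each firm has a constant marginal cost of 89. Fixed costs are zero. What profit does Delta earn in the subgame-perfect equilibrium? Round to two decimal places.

Solve by backward induction. Given q_A, the follower Delta maximises π_D = (440 - q_A - q_D)q_D - 89q_D.
∂π_D/∂q_D = 351 - q_A - 2q_D = 0 gives the reaction function q_D = (351 - q_A)/2.
The leader anticipates this reaction. Substituting into P = 440 - Q gives P = 529/2 - (1/2)q_A, so π_A = (529/2 - (1/2)q_A)q_A - 89q_A.
Maximising: ∂π_A/∂q_A = 351/2 - q_A = 0, giving q_A = 351/2.
Then q_D = (351 - 351/2)/2 = 351/4.
Price P = 440 - 1053/4 = 707/4.
Delta's profit: (707/4 - 89)·(351/4) = 7700.0625.

7700.06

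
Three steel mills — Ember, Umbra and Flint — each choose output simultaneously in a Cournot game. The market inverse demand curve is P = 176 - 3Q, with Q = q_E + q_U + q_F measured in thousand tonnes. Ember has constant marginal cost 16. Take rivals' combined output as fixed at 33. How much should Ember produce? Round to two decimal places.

10.17

With rivals' combined output fixed at 33, Ember's profit is π_E = (176 - 3·33 - 3q_E)q_E - (16q_E) = (77 - 3q_E)q_E - (16q_E).
∂π_E/∂q_E = 61 - 6q_E = 0, so q_E = 61/6.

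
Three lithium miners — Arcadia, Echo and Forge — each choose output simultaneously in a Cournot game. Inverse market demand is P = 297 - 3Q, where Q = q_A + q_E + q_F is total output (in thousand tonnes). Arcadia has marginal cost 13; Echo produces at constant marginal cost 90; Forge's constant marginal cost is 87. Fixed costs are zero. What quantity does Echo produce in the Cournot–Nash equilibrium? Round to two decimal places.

Arcadia's profit: π_A = (297 - 3Q)q_A - (13q_A). Setting ∂π_A/∂q_A = 0: 284 - 6q_A - 3(q_E + q_F) = 0.
Echo's first-order condition: 207 - 6q_E - 3(q_A + q_F) = 0.
Forge's profit: π_F = (297 - 3Q)q_F - (87q_F). Setting ∂π_F/∂q_F = 0: 210 - 6q_F - 3(q_A + q_E) = 0.
Summing all 3 equations gives 701 − 12Q = 0, hence Q = 701/12.
Back-substituting: q_A = (284 − 701/4)/3 = 145/4, q_E = (207 − 701/4)/3 = 127/12, q_F = (210 − 701/4)/3 = 139/12.

10.58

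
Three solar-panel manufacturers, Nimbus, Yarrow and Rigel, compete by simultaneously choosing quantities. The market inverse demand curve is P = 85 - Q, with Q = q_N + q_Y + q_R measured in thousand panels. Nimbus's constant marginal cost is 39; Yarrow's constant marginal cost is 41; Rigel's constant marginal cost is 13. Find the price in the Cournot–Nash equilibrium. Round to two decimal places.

Nimbus's profit: π_N = (85 - Q)q_N - (39q_N). Setting ∂π_N/∂q_N = 0: 46 - 2q_N - (q_Y + q_R) = 0.
Yarrow's profit: π_Y = (85 - Q)q_Y - (41q_Y). Setting ∂π_Y/∂q_Y = 0: 44 - 2q_Y - (q_N + q_R) = 0.
Rigel's profit: π_R = (85 - Q)q_R - (13q_R). Setting ∂π_R/∂q_R = 0: 72 - 2q_R - (q_N + q_Y) = 0.
Adding the 3 first-order conditions: 162 − 4Q = 0, so Q = 81/2.
Back-substituting: q_N = (46 − 81/2) = 11/2, q_Y = (44 − 81/2) = 7/2, q_R = (72 − 81/2) = 63/2.
Total output Q = 81/2, so price P = 85 - 81/2 = 89/2.

44.50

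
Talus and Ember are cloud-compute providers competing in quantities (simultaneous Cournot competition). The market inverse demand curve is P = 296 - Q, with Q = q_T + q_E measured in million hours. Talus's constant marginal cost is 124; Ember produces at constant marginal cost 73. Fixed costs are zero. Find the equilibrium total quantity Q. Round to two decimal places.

Talus's profit: π_T = (296 - Q)q_T - (124q_T). Setting ∂π_T/∂q_T = 0: 172 - 2q_T - (q_E) = 0.
Ember's first-order condition: 223 - 2q_E - (q_T) = 0.
Rearranging gives the reaction functions q_T = (172 - q_E)/2 and q_E = (223 - q_T)/2.
Solving the pair: q_T = 121/3, q_E = 274/3.
Total output Q = 121/3 + 274/3 = 395/3.

131.67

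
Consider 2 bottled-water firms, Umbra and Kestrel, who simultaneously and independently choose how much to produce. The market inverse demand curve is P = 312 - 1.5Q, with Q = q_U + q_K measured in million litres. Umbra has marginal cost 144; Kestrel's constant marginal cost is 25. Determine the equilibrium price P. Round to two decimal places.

Umbra's profit: π_U = (312 - 1.5Q)q_U - (144q_U). Setting ∂π_U/∂q_U = 0: 168 - 3q_U - (3/2)(q_K) = 0.
Kestrel's profit: π_K = (312 - 1.5Q)q_K - (25q_K). Setting ∂π_K/∂q_K = 0: 287 - 3q_K - (3/2)(q_U) = 0.
Best responses: q_U = (168 - (3/2)q_K)/3, q_K = (287 - (3/2)q_U)/3.
Solving the pair: q_U = 98/9, q_K = 812/9.
Total output Q = 910/9, so price P = 312 - (3/2)·(910/9) = 481/3.

160.33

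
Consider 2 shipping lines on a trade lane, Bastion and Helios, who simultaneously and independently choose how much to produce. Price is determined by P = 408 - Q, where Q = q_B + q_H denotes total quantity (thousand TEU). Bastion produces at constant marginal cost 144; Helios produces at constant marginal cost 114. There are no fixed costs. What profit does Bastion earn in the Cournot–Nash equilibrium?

6084

Bastion's profit: π_B = (408 - Q)q_B - (144q_B). Setting ∂π_B/∂q_B = 0: 264 - 2q_B - (q_H) = 0.
Helios's profit: π_H = (408 - Q)q_H - (114q_H). Setting ∂π_H/∂q_H = 0: 294 - 2q_H - (q_B) = 0.
Best responses: q_B = (264 - q_H)/2, q_H = (294 - q_B)/2.
Solving the pair: q_B = 78, q_H = 108.
Price P = 408 - 186 = 222.
Bastion's profit: (222 - 144)·78 = 6084.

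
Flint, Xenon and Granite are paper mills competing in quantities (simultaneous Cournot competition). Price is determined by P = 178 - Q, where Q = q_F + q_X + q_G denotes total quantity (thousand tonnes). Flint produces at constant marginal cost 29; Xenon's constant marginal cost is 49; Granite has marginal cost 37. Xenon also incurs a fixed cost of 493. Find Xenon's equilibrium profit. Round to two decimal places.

95.06

Flint's profit: π_F = (178 - Q)q_F - (29q_F). Setting ∂π_F/∂q_F = 0: 149 - 2q_F - (q_X + q_G) = 0.
Xenon's profit: π_X = (178 - Q)q_X - (49q_X). Setting ∂π_X/∂q_X = 0: 129 - 2q_X - (q_F + q_G) = 0.
Granite's profit: π_G = (178 - Q)q_G - (37q_G). Setting ∂π_G/∂q_G = 0: 141 - 2q_G - (q_F + q_X) = 0.
Adding the 3 first-order conditions: 419 − 4Q = 0, so Q = 419/4.
Back-substituting: q_F = (149 − 419/4) = 177/4, q_X = (129 − 419/4) = 97/4, q_G = (141 − 419/4) = 145/4.
Price P = 178 - 419/4 = 293/4.
Xenon's profit: (293/4 - 49)·(97/4) - 493 = 1521/16.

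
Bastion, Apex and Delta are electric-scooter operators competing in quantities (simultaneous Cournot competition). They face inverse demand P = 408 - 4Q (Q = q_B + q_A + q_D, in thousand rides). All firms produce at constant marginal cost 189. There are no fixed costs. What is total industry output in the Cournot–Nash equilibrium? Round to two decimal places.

41.06

A representative firm's profit is π_i = q_i(408 - 4Q) - 189q_i.
Setting ∂π_i/∂q_i = 0 with rivals' quantities fixed: 219 - 8q_i - 4·Σ_{j≠i} q_j = 0.
With identical firms every q_j equals q_i, so Σ_{j≠i} q_j = 2q_i and 219 = 16q_i, giving q_i = 219/16.
Total output Q = 219/16 + 219/16 + 219/16 = 657/16.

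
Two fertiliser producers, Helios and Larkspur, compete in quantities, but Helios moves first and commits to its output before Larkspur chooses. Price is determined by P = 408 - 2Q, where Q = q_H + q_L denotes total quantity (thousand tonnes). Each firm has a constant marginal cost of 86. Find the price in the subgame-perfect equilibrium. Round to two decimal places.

The follower Larkspur best-responds to any q_H: π_L = (408 - 2Q)q_L - 86q_L.
Follower FOC: 322 - 2q_H - 4q_L = 0, so q_L(q_H) = (322 - 2q_H)/4.
Helios substitutes q_L(q_H) into its own profit: π_H = q_H(408 - 2q_H - (322 - 2q_H)/2) - 86q_H = (247 - q_H)q_H - 86q_H.
Maximising: ∂π_H/∂q_H = 161 - 2q_H = 0, giving q_H = 161/2.
Then q_L = (322 - 2·(161/2))/4 = 161/4.
Total output Q = 483/4, so price P = 408 - 2·(483/4) = 333/2.

166.50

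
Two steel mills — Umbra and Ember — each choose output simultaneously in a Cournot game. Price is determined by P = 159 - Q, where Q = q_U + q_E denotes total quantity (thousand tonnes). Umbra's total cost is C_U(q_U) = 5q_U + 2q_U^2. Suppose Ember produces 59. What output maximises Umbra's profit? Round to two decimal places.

15.83

With the rival's output fixed at 59, Umbra's profit is π_U = (159 - 59 - q_U)q_U - (5q_U + 2q_U²) = (100 - q_U)q_U - (5q_U + 2q_U²).
∂π_U/∂q_U = 95 - 6q_U = 0, so q_U = 95/6.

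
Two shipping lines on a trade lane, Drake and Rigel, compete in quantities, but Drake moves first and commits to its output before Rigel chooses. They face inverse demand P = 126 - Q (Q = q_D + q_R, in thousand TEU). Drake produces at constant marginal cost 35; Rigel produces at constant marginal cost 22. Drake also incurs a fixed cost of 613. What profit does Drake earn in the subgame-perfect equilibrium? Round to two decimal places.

147.50

The follower Rigel best-responds to any q_D: π_R = (126 - Q)q_R - 22q_R.
Setting the follower's marginal profit to zero, 104 - q_D - 2q_R = 0, i.e. q_R = (104 - q_D)/2.
Drake substitutes q_R(q_D) into its own profit: π_D = q_D(126 - q_D - (104 - q_D)/2) - 35q_D = (74 - (1/2)q_D)q_D - 35q_D.
The leader's first-order condition 39 - q_D = 0 yields q_D = 39.
Then q_R = (104 - 39)/2 = 65/2.
Price P = 126 - 143/2 = 109/2.
Drake's profit: (109/2 - 35)·39 - 613 = 295/2.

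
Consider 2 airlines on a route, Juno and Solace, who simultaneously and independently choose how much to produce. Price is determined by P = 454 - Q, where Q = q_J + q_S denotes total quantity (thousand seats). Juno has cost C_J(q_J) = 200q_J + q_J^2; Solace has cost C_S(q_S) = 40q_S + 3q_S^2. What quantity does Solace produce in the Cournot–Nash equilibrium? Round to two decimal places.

45.23

Juno's profit: π_J = (454 - Q)q_J - (200q_J + q_J²). Setting ∂π_J/∂q_J = 0: 254 - 4q_J - (q_S) = 0.
Solace's first-order condition: 414 - 8q_S - (q_J) = 0.
So q_J = (254 - q_S)/4 and q_S = (414 - q_J)/8.
Substituting one into the other gives q_J = 1618/31 and q_S = 1402/31.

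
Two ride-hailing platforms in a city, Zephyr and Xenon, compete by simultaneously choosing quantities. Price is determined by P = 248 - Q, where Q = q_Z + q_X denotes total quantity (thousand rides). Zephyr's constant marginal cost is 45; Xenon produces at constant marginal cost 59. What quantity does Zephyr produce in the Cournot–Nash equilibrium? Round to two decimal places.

Zephyr's profit: π_Z = (248 - Q)q_Z - (45q_Z). Setting ∂π_Z/∂q_Z = 0: 203 - 2q_Z - (q_X) = 0.
Xenon's first-order condition: 189 - 2q_X - (q_Z) = 0.
Rearranging gives the reaction functions q_Z = (203 - q_X)/2 and q_X = (189 - q_Z)/2.
Solving the pair: q_Z = 217/3, q_X = 175/3.

72.33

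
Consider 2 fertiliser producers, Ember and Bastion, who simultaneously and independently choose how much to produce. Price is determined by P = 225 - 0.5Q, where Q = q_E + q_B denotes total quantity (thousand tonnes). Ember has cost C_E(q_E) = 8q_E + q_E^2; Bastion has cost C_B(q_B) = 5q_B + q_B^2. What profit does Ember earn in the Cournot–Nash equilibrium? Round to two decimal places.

5734.16

Ember's profit: π_E = (225 - 0.5Q)q_E - (8q_E + q_E²). Setting ∂π_E/∂q_E = 0: 217 - 3q_E - (1/2)(q_B) = 0.
Bastion's first-order condition: 220 - 3q_B - (1/2)(q_E) = 0.
Best responses: q_E = (217 - (1/2)q_B)/3, q_B = (220 - (1/2)q_E)/3.
Solving the pair: q_E = 61.8286, q_B = 63.0286.
Price P = 225 - (1/2)·(874/7) = 1138/7.
Ember's profit: (1138/7)·61.8286 - 8·61.8286 - 61.8286² = 5734.1584.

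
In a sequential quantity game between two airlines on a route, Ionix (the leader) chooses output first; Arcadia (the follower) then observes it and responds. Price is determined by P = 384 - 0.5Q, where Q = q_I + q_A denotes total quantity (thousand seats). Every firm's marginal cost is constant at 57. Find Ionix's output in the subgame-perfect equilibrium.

The follower Arcadia best-responds to any q_I: π_A = (384 - 0.5Q)q_A - 57q_A.
∂π_A/∂q_A = 327 - (1/2)q_I - q_A = 0 gives the reaction function q_A = (327 - (1/2)q_I).
Ionix substitutes q_A(q_I) into its own profit: π_I = q_I(384 - (1/2)q_I - (327 - (1/2)q_I)/2) - 57q_I = (441/2 - (1/4)q_I)q_I - 57q_I.
Leader FOC: 327/2 - (1/2)q_I = 0, so q_I = 327.
Then q_A = (327 - (1/2)·327) = 327/2.

327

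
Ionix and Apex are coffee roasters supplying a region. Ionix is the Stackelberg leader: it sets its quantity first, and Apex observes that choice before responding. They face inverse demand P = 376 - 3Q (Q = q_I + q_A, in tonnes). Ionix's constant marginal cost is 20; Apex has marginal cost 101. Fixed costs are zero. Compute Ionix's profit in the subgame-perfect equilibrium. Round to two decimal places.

7957.04

Solve by backward induction. Given q_I, the follower Apex maximises π_A = (376 - 3q_I - 3q_A)q_A - 101q_A.
Setting the follower's marginal profit to zero, 275 - 3q_I - 6q_A = 0, i.e. q_A = (275 - 3q_I)/6.
The leader anticipates this reaction. Substituting into P = 376 - 3Q gives P = 477/2 - (3/2)q_I, so π_I = (477/2 - (3/2)q_I)q_I - 20q_I.
Maximising: ∂π_I/∂q_I = 437/2 - 3q_I = 0, giving q_I = 437/6.
Then q_A = (275 - 3·(437/6))/6 = 113/12.
Price P = 376 - 3·(329/4) = 517/4.
Ionix's profit: (517/4 - 20)·(437/6) = 7957.0417.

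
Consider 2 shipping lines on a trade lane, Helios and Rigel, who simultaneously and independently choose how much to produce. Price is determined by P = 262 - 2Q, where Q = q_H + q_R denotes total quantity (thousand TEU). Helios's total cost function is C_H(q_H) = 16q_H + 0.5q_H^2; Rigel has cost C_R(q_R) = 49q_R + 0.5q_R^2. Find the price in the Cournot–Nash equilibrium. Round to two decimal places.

Helios's profit: π_H = (262 - 2Q)q_H - (16q_H + (1/2)q_H²). Setting ∂π_H/∂q_H = 0: 246 - 5q_H - 2(q_R) = 0.
Rigel's profit: π_R = (262 - 2Q)q_R - (49q_R + (1/2)q_R²). Setting ∂π_R/∂q_R = 0: 213 - 5q_R - 2(q_H) = 0.
So q_H = (246 - 2q_R)/5 and q_R = (213 - 2q_H)/5.
Solving the pair: q_H = 268/7, q_R = 191/7.
Total output Q = 459/7, so price P = 262 - 2·(459/7) = 916/7.

130.86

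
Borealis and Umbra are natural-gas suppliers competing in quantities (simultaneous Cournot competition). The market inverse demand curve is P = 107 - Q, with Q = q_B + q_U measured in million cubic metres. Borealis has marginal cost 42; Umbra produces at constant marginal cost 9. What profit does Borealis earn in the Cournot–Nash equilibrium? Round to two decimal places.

Borealis's profit: π_B = (107 - Q)q_B - (42q_B). Setting ∂π_B/∂q_B = 0: 65 - 2q_B - (q_U) = 0.
Umbra's profit: π_U = (107 - Q)q_U - (9q_U). Setting ∂π_U/∂q_U = 0: 98 - 2q_U - (q_B) = 0.
So q_B = (65 - q_U)/2 and q_U = (98 - q_B)/2.
Solving the pair: q_B = 32/3, q_U = 131/3.
Price P = 107 - 163/3 = 158/3.
Borealis's profit: (158/3 - 42)·(32/3) = 1024/9.

113.78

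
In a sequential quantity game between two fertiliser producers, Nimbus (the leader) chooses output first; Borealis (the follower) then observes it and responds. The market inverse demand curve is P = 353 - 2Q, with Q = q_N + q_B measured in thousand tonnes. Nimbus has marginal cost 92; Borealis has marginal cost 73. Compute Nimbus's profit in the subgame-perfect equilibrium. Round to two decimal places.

3660.25

The follower Borealis best-responds to any q_N: π_B = (353 - 2Q)q_B - 73q_B.
Setting the follower's marginal profit to zero, 280 - 2q_N - 4q_B = 0, i.e. q_B = (280 - 2q_N)/4.
The leader anticipates this reaction. Substituting into P = 353 - 2Q gives P = 213 - q_N, so π_N = (213 - q_N)q_N - 92q_N.
Maximising: ∂π_N/∂q_N = 121 - 2q_N = 0, giving q_N = 121/2.
Then q_B = (280 - 2·(121/2))/4 = 159/4.
Price P = 353 - 2·(401/4) = 305/2.
Nimbus's profit: (305/2 - 92)·(121/2) = 3660.2500.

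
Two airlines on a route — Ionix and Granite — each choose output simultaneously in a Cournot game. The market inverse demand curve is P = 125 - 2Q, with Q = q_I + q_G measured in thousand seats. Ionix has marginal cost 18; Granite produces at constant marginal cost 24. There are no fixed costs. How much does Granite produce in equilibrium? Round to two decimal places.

Ionix's profit: π_I = (125 - 2Q)q_I - (18q_I). Setting ∂π_I/∂q_I = 0: 107 - 4q_I - 2(q_G) = 0.
Granite's profit: π_G = (125 - 2Q)q_G - (24q_G). Setting ∂π_G/∂q_G = 0: 101 - 4q_G - 2(q_I) = 0.
Rearranging gives the reaction functions q_I = (107 - 2q_G)/4 and q_G = (101 - 2q_I)/4.
Solving the pair: q_I = 113/6, q_G = 95/6.

15.83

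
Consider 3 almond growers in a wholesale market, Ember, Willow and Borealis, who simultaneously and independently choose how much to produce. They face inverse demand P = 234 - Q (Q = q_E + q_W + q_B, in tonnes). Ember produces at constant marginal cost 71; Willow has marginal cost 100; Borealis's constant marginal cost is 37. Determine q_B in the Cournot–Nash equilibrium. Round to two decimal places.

Ember's profit: π_E = (234 - Q)q_E - (71q_E). Setting ∂π_E/∂q_E = 0: 163 - 2q_E - (q_W + q_B) = 0.
Willow's first-order condition: 134 - 2q_W - (q_E + q_B) = 0.
Borealis's profit: π_B = (234 - Q)q_B - (37q_B). Setting ∂π_B/∂q_B = 0: 197 - 2q_B - (q_E + q_W) = 0.
Summing all 3 equations gives 494 − 4Q = 0, hence Q = 247/2.
Back-substituting: q_E = (163 − 247/2) = 79/2, q_W = (134 − 247/2) = 21/2, q_B = (197 − 247/2) = 147/2.

73.50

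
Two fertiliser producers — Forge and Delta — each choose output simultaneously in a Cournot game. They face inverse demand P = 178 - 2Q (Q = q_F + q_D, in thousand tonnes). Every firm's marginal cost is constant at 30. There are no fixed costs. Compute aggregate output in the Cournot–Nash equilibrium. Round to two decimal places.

Each firm earns π_i = (178 - 2Q)q_i - 30q_i.
First-order condition (treating rivals' output as given): 148 - 4q_i - 2q_j = 0.
By symmetry each firm produces the same amount; substituting q_j = q_i yields q_i = 148/6 = 74/3.
Total output Q = 74/3 + 74/3 = 148/3.

49.33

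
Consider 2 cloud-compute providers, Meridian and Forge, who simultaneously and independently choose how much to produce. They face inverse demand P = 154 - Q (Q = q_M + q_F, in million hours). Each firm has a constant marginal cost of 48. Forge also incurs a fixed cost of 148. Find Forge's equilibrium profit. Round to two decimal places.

A representative firm's profit is π_i = q_i(154 - Q) - 48q_i.
First-order condition (treating rivals' output as given): 106 - 2q_i - q_j = 0.
With identical firms every q_j equals q_i, so q_j = q_i and 106 = 3q_i, giving q_i = 106/3.
Price P = 154 - 212/3 = 250/3.
Forge's profit: (250/3 - 48)·(106/3) - 148 = 1100.4444.

1100.44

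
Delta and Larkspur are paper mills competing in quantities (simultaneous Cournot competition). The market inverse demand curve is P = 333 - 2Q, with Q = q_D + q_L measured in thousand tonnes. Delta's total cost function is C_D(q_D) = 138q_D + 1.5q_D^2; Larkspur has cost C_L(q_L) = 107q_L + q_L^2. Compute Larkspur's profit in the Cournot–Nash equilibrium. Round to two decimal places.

Delta's profit: π_D = (333 - 2Q)q_D - (138q_D + (3/2)q_D²). Setting ∂π_D/∂q_D = 0: 195 - 7q_D - 2(q_L) = 0.
Larkspur's first-order condition: 226 - 6q_L - 2(q_D) = 0.
So q_D = (195 - 2q_L)/7 and q_L = (226 - 2q_D)/6.
Solving the pair: q_D = 359/19, q_L = 596/19.
Price P = 333 - 2·(955/19) = 232.4737.
Larkspur's profit: 232.4737·(596/19) - 107·(596/19) - (596/19)² = 2951.9335.

2951.93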